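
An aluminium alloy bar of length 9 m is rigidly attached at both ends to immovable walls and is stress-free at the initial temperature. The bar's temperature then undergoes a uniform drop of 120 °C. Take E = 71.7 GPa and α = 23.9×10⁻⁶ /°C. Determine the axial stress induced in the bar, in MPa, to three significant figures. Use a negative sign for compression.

206 MPa

Free thermal expansion αLΔT = 23.9e-6 · 9000 · -120 = -25.81 mm.
The walls impose strain ε = −(-25.81)/9000 = 2.8680e-03; σ = Eε = 71700 · 2.8680e-03 = 205.6 MPa.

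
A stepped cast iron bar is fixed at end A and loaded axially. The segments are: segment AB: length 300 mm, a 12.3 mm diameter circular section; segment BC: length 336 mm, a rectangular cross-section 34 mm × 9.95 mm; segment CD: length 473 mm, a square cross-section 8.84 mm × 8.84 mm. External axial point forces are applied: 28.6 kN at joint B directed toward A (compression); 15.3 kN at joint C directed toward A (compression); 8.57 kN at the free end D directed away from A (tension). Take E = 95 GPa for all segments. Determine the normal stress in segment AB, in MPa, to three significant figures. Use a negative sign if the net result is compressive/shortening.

Internal axial forces (sectioning from the free end, tension +): N_CD = 8.57 kN, N_BC = -6.73 kN, N_AB = -35.33 kN.
A_AB = 118.8 mm².
σ_AB = N_AB/A_AB = -35330/118.8 = -297.3 MPa.

-297 MPa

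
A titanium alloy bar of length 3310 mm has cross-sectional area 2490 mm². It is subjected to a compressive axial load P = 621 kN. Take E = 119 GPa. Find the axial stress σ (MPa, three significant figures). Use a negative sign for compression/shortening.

-249 MPa

σ = N/A = -621000/2490 = -249.4 MPa.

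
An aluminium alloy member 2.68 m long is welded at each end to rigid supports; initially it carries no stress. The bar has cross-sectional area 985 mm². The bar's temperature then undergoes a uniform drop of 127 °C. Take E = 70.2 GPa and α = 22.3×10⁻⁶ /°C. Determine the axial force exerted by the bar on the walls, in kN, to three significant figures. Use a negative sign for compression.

Free thermal expansion αLΔT = 22.3e-6 · 2680 · -127 = -7.59 mm.
The walls impose strain ε = −(-7.59)/2680 = 2.8321e-03; σ = Eε = 70200 · 2.8321e-03 = 198.8 MPa.
Wall reaction R = σ·A = 198.8·985 = 195800 N = 195.8 kN.

196 kN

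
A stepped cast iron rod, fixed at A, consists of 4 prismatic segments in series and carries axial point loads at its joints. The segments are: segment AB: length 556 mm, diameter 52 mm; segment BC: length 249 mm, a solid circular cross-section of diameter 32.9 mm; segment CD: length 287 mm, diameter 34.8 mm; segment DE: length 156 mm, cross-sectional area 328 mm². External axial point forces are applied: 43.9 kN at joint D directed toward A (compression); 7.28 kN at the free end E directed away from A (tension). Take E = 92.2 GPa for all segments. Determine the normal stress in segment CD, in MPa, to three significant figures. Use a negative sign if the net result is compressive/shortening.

-38.5 MPa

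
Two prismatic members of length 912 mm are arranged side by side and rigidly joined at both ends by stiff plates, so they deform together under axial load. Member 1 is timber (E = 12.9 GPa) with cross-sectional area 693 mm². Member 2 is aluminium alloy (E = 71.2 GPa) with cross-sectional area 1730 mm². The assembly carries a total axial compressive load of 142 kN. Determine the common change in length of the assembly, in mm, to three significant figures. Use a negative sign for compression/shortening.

-0.980 mm

Equal strain + equilibrium ⇒ each member carries load in proportion to AE: A₁E₁ = 8940000 N, A₂E₂ = 123200000 N, ΣAE = 132100000 N.
δ = PL/ΣAE = -142000·912/132100000 = -0.9802 mm.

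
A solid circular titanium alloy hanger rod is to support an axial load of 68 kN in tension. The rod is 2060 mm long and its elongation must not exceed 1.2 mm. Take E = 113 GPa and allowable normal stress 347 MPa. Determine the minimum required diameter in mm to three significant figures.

36.3 mm

Required area A ≥ P/σ_allow = 68000/347 = 196 mm².
For a solid circular section, d ≥ √(4A/π) = 15.8 mm.
Elongation limit: A ≥ PL/(Eδ_allow) = 68000·2060/(113000·1.2) = 1033 mm² ⇒ d ≥ 36.27 mm.
The elongation limit governs.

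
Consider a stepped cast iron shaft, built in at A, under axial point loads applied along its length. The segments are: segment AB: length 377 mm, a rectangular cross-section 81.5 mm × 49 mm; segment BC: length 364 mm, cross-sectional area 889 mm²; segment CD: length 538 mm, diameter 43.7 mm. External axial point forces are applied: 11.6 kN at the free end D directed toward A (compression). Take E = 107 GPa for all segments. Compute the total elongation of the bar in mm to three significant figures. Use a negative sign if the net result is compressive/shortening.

Internal axial forces (sectioning from the free end, tension +): N_CD = -11.6 kN, N_BC = -11.6 kN, N_AB = -11.6 kN.
A_AB = 3994 mm².
A_CD = 1500 mm².
δ_AB = -11600·377/(3994·107000) = -0.01023 mm
δ_BC = -11600·364/(889·107000) = -0.04439 mm
δ_CD = -11600·538/(1500·107000) = -0.03889 mm
δ = Σδ_i = -0.09351 mm.

-0.0935 mm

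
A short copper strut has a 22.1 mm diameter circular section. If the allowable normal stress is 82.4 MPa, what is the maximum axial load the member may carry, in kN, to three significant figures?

A = 383.6 mm².
P_max = σ_allow · A = 82.4 · 383.6 = 31610 N = 31.61 kN.

31.6 kN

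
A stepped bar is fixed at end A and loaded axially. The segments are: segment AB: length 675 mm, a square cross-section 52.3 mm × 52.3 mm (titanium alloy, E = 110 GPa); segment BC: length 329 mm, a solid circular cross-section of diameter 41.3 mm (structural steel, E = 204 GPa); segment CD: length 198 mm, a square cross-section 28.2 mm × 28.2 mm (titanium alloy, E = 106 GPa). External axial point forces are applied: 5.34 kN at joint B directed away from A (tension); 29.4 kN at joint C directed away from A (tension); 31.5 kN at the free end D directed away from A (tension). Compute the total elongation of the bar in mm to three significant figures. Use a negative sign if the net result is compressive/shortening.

0.296 mm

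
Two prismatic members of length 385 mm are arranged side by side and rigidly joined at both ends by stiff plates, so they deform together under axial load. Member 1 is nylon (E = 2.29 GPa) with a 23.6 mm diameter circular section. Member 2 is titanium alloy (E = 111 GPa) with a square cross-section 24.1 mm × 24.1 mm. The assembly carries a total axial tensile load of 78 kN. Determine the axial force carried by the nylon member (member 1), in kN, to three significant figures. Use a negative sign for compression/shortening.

A_1 = 437.4 mm².
A_2 = 580.8 mm².
Equal strain + equilibrium ⇒ each member carries load in proportion to AE: A₁E₁ = 1002000 N, A₂E₂ = 64470000 N, ΣAE = 65470000 N.
F₁ = P·A₁E₁/ΣAE = 78000·1002000/65470000 = 1193 N.

1.19 kN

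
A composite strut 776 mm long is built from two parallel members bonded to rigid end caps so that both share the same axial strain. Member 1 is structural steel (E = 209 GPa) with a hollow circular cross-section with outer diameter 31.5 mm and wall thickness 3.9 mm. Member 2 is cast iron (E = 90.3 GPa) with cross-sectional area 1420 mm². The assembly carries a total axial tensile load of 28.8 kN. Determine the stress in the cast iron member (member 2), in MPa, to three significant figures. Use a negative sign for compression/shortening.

13.1 MPa

A_1 = 338.2 mm².
Equal strain + equilibrium ⇒ each member carries load in proportion to AE: A₁E₁ = 70680000 N, A₂E₂ = 128200000 N, ΣAE = 198900000 N.
σ₂ = P·E₂/ΣAE = 28800·90300/198900000 = 13.08 MPa.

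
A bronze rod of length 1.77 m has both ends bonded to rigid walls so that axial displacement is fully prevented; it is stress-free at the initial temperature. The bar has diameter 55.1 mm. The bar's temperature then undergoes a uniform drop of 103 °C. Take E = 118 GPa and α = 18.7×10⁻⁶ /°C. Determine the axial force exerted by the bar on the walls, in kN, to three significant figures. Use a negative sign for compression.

Free thermal expansion αLΔT = 18.7e-6 · 1770 · -103 = -3.409 mm.
The walls impose strain ε = −(-3.409)/1770 = 1.9261e-03; σ = Eε = 118000 · 1.9261e-03 = 227.3 MPa.
Wall reaction R = σ·A = 227.3·2384 = 541900 N = 541.9 kN.

542 kN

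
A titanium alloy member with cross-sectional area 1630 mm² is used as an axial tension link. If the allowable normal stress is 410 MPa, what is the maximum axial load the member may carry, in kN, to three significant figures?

668 kN

P_max = σ_allow · A = 410 · 1630 = 668300 N = 668.3 kN.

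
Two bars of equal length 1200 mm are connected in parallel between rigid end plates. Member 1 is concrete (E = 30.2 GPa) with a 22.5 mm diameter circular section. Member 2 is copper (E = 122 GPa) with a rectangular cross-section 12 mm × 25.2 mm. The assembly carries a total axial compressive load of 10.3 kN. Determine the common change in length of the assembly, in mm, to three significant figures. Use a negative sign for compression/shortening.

A_1 = 397.6 mm².
A_2 = 302.4 mm².
Equal strain + equilibrium ⇒ each member carries load in proportion to AE: A₁E₁ = 12010000 N, A₂E₂ = 36890000 N, ΣAE = 48900000 N.
δ = PL/ΣAE = -10300·1200/48900000 = -0.2528 mm.

-0.253 mm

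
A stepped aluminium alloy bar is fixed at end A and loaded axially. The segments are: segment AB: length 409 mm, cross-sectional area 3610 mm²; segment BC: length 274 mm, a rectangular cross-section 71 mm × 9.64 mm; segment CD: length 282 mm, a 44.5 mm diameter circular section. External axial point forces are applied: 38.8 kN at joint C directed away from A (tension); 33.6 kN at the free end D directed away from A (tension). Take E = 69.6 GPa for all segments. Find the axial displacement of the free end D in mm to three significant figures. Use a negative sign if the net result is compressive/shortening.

0.622 mm

Internal axial forces (sectioning from the free end, tension +): N_CD = 33.6 kN, N_BC = 72.4 kN, N_AB = 72.4 kN.
A_BC = 684.4 mm².
A_CD = 1555 mm².
δ_AB = 72400·409/(3610·69600) = 0.1179 mm
δ_BC = 72400·274/(684.4·69600) = 0.4164 mm
δ_CD = 33600·282/(1555·69600) = 0.08753 mm
δ = Σδ_i = 0.6218 mm.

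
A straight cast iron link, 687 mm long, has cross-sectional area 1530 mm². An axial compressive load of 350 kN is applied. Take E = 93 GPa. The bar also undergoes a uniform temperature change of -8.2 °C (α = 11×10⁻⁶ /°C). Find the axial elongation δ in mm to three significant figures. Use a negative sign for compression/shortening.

δ_mech = NL/(AE) = -350000·687/(1530·93000) = -1.69 mm.
δ_thermal = αLΔT = 11e-6·687·-8.2 = -0.06197 mm.
δ = δ_mech + δ_thermal = -1.752 mm.

-1.75 mm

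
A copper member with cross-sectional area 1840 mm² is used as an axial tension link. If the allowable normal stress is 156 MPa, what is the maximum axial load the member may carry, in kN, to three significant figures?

P_max = σ_allow · A = 156 · 1840 = 287000 N = 287 kN.

287 kN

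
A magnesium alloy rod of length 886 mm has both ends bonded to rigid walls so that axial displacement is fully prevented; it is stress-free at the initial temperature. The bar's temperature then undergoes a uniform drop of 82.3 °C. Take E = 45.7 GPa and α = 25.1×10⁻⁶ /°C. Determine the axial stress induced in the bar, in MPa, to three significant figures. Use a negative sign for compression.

94.4 MPa

Free thermal expansion αLΔT = 25.1e-6 · 886 · -82.3 = -1.83 mm.
The walls impose strain ε = −(-1.83)/886 = 2.0657e-03; σ = Eε = 45700 · 2.0657e-03 = 94.4 MPa.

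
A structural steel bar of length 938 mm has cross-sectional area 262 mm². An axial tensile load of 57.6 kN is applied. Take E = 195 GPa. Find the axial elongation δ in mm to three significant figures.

1.06 mm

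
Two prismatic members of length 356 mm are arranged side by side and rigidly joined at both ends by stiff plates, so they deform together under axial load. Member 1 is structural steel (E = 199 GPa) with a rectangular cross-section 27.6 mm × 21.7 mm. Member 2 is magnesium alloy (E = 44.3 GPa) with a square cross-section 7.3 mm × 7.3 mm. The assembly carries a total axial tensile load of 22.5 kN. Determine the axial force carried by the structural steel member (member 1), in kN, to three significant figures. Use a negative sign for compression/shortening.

22.1 kN

A_1 = 598.9 mm².
A_2 = 53.29 mm².
Equal strain + equilibrium ⇒ each member carries load in proportion to AE: A₁E₁ = 119200000 N, A₂E₂ = 2361000 N, ΣAE = 121500000 N.
F₁ = P·A₁E₁/ΣAE = 22500·119200000/121500000 = 22060 N.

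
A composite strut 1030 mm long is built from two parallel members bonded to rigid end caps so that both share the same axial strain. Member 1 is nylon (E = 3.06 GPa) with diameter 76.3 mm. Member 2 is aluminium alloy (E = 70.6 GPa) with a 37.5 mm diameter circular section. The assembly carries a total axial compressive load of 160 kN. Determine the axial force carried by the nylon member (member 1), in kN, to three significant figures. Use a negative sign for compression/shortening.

-24.3 kN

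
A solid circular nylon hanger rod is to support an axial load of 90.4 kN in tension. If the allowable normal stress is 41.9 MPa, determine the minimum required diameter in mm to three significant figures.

52.4 mm

Required area A ≥ P/σ_allow = 90400/41.9 = 2158 mm².
For a solid circular section, d ≥ √(4A/π) = 52.41 mm.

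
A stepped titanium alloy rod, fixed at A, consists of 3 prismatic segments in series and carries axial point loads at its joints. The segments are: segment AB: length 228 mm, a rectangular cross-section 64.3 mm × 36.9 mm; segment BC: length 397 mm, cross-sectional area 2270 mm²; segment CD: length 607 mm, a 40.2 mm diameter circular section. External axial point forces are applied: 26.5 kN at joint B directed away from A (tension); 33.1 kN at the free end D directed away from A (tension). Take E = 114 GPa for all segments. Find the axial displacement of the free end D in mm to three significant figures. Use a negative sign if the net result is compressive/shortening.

Internal axial forces (sectioning from the free end, tension +): N_CD = 33.1 kN, N_BC = 33.1 kN, N_AB = 59.6 kN.
A_AB = 2373 mm².
A_CD = 1269 mm².
δ_AB = 59600·228/(2373·114000) = 0.05024 mm
δ_BC = 33100·397/(2270·114000) = 0.05078 mm
δ_CD = 33100·607/(1269·114000) = 0.1389 mm
δ = Σδ_i = 0.2399 mm.

0.240 mm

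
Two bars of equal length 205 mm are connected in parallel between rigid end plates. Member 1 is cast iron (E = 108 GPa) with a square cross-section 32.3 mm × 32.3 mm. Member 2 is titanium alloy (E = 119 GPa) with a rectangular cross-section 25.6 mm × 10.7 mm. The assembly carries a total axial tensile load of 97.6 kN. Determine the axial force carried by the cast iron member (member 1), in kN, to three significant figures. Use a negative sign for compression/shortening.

75.7 kN

A_1 = 1043 mm².
A_2 = 273.9 mm².
Equal strain + equilibrium ⇒ each member carries load in proportion to AE: A₁E₁ = 112700000 N, A₂E₂ = 32600000 N, ΣAE = 145300000 N.
F₁ = P·A₁E₁/ΣAE = 97600·112700000/145300000 = 75700 N.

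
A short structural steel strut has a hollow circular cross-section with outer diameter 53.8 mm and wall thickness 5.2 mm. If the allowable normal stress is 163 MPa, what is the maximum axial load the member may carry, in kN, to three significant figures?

129 kN

A = 793.9 mm².
P_max = σ_allow · A = 163 · 793.9 = 129400 N = 129.4 kN.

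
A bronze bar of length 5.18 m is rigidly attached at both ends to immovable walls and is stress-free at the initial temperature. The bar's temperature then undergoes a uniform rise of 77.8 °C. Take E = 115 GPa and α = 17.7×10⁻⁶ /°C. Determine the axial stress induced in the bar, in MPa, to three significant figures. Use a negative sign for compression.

-158 MPa

Free thermal expansion αLΔT = 17.7e-6 · 5180 · 77.8 = 7.133 mm.
The walls impose strain ε = −(7.133)/5180 = -1.3771e-03; σ = Eε = 115000 · -1.3771e-03 = -158.4 MPa.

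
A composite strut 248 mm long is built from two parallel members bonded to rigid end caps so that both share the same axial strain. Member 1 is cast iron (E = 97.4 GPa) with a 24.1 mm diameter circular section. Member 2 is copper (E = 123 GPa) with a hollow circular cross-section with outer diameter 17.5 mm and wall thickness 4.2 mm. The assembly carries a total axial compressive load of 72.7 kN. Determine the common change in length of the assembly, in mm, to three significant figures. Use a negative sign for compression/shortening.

-0.273 mm

A_1 = 456.2 mm².
A_2 = 175.5 mm².
Equal strain + equilibrium ⇒ each member carries load in proportion to AE: A₁E₁ = 44430000 N, A₂E₂ = 21590000 N, ΣAE = 66020000 N.
δ = PL/ΣAE = -72700·248/66020000 = -0.2731 mm.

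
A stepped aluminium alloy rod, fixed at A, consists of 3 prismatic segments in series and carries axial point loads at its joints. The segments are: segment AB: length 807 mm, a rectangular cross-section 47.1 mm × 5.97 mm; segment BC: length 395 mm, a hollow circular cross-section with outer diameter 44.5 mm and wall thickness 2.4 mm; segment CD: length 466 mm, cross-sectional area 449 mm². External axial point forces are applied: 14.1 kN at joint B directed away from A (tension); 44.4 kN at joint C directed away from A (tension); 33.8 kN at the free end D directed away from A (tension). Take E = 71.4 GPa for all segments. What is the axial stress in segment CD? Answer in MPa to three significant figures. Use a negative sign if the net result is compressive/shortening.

Internal axial forces (sectioning from the free end, tension +): N_CD = 33.8 kN, N_BC = 78.2 kN, N_AB = 92.3 kN.
σ_CD = N_CD/A_CD = 33800/449 = 75.28 MPa.

75.3 MPa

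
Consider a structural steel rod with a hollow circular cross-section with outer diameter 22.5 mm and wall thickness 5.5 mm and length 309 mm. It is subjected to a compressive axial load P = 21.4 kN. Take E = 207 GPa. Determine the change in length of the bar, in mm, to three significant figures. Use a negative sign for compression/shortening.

-0.109 mm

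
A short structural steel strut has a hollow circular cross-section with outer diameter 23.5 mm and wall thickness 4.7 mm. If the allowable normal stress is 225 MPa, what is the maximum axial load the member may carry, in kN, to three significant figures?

A = 277.6 mm².
P_max = σ_allow · A = 225 · 277.6 = 62460 N = 62.46 kN.

62.5 kN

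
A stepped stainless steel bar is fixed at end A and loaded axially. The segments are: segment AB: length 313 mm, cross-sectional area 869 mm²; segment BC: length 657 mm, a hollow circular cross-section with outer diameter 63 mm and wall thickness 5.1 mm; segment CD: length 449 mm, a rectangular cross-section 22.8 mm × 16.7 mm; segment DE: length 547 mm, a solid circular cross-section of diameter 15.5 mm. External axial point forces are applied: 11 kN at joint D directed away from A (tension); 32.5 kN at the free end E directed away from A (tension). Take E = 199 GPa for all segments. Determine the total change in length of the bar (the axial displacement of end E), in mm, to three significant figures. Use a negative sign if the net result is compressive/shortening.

0.965 mm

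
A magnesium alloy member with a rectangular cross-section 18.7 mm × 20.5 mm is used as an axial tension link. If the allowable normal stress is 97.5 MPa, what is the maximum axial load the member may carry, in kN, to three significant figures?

A = 383.3 mm².
P_max = σ_allow · A = 97.5 · 383.3 = 37380 N = 37.38 kN.

37.4 kN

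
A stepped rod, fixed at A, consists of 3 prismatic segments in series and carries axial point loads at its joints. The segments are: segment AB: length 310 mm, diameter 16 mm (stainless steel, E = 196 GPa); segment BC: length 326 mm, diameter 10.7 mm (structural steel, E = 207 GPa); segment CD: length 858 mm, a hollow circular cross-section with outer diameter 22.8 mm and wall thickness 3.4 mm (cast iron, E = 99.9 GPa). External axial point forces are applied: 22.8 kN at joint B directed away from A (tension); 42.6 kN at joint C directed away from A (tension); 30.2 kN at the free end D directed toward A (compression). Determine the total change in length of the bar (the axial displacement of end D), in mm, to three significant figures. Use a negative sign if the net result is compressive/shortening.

Internal axial forces (sectioning from the free end, tension +): N_CD = -30.2 kN, N_BC = 12.4 kN, N_AB = 35.2 kN.
A_AB = 201.1 mm².
A_BC = 89.92 mm².
A_CD = 207.2 mm².
δ_AB = 35200·310/(201.1·196000) = 0.2769 mm
δ_BC = 12400·326/(89.92·207000) = 0.2172 mm
δ_CD = -30200·858/(207.2·99900) = -1.252 mm
δ = Σδ_i = -0.7576 mm.

-0.758 mm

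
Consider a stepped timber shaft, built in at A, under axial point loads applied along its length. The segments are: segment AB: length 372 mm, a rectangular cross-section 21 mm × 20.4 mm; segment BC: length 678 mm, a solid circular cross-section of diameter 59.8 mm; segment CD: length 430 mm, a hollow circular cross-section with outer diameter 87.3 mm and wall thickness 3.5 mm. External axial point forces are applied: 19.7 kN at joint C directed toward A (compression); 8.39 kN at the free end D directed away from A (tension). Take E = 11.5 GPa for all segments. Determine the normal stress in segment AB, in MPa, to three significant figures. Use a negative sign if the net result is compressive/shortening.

-26.4 MPa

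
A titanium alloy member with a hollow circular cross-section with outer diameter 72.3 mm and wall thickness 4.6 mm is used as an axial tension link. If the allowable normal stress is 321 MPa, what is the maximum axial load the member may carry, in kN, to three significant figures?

A = 978.4 mm².
P_max = σ_allow · A = 321 · 978.4 = 314100 N = 314.1 kN.

314 kN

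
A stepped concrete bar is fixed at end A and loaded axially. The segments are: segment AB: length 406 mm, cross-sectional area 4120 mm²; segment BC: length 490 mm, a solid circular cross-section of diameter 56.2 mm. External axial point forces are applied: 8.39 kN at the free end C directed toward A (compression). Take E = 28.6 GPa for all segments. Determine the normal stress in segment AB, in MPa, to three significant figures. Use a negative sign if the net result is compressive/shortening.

-2.04 MPa

Internal axial forces (sectioning from the free end, tension +): N_BC = -8.39 kN, N_AB = -8.39 kN.
σ_AB = N_AB/A_AB = -8390/4120 = -2.036 MPa.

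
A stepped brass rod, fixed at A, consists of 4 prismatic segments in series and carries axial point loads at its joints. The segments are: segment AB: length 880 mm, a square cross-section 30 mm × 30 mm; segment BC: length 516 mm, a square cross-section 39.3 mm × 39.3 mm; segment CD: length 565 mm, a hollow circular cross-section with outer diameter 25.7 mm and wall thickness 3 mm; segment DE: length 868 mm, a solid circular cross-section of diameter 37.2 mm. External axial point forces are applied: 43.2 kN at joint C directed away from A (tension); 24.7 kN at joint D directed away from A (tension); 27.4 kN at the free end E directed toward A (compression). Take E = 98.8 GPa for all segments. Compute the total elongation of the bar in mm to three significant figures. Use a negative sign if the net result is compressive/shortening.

0.244 mm

Internal axial forces (sectioning from the free end, tension +): N_DE = -27.4 kN, N_CD = -2.7 kN, N_BC = 40.5 kN, N_AB = 40.5 kN.
A_AB = 900 mm².
A_BC = 1544 mm².
A_CD = 213.9 mm².
A_DE = 1087 mm².
δ_AB = 40500·880/(900·98800) = 0.4008 mm
δ_BC = 40500·516/(1544·98800) = 0.137 mm
δ_CD = -2700·565/(213.9·98800) = -0.07217 mm
δ_DE = -27400·868/(1087·98800) = -0.2215 mm
δ = Σδ_i = 0.2441 mm.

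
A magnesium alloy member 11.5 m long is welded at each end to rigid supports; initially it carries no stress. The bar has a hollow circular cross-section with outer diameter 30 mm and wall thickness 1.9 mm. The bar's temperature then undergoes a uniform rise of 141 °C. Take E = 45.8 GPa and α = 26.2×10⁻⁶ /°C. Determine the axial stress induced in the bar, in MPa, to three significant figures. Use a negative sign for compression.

-169 MPa

Free thermal expansion αLΔT = 26.2e-6 · 11500 · 141 = 42.48 mm.
The walls impose strain ε = −(42.48)/11500 = -3.6942e-03; σ = Eε = 45800 · -3.6942e-03 = -169.2 MPa.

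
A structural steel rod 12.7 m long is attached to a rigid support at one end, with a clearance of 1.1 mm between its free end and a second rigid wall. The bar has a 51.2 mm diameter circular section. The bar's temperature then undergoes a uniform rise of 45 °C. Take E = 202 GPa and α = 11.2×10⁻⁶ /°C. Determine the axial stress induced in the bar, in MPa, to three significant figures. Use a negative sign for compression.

-84.3 MPa

Free thermal expansion αLΔT = 11.2e-6 · 12700 · 45 = 6.401 mm.
The walls engage after the gap closes; constrained expansion = 6.401 − 1.1 = 5.301 mm.
The walls impose strain ε = −(5.301)/12700 = -4.1739e-04; σ = Eε = 202000 · -4.1739e-04 = -84.31 MPa.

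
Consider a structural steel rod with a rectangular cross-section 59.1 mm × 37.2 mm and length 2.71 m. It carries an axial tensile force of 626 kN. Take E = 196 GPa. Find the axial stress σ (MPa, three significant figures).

A = 2199 mm².
σ = N/A = 626000/2199 = 284.7 MPa.

285 MPa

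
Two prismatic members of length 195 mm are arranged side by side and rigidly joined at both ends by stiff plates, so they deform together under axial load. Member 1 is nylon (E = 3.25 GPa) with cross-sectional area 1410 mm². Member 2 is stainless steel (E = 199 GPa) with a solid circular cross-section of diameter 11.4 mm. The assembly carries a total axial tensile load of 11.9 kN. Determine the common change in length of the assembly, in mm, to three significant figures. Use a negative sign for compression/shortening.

A_2 = 102.1 mm².
Equal strain + equilibrium ⇒ each member carries load in proportion to AE: A₁E₁ = 4582000 N, A₂E₂ = 20310000 N, ΣAE = 24890000 N.
δ = PL/ΣAE = 11900·195/24890000 = 0.09321 mm.

0.0932 mm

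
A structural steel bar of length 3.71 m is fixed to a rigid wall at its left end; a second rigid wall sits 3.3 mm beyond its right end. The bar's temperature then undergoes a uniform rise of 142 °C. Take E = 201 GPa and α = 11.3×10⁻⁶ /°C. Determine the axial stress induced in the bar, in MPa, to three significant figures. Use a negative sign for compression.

Free thermal expansion αLΔT = 11.3e-6 · 3710 · 142 = 5.953 mm.
The walls engage after the gap closes; constrained expansion = 5.953 − 3.3 = 2.653 mm.
The walls impose strain ε = −(2.653)/3710 = -7.1511e-04; σ = Eε = 201000 · -7.1511e-04 = -143.7 MPa.

-144 MPa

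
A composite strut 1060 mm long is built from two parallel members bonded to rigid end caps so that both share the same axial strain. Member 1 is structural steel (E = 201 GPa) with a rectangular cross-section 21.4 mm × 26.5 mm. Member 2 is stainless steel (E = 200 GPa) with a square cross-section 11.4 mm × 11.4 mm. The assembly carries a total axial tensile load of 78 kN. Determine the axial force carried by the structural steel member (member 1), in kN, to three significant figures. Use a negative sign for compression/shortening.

63.5 kN

A_1 = 567.1 mm².
A_2 = 130 mm².
Equal strain + equilibrium ⇒ each member carries load in proportion to AE: A₁E₁ = 114000000 N, A₂E₂ = 25990000 N, ΣAE = 140000000 N.
F₁ = P·A₁E₁/ΣAE = 78000·114000000/140000000 = 63520 N.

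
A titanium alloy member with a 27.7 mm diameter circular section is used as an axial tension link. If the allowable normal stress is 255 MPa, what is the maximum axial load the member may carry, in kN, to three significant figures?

A = 602.6 mm².
P_max = σ_allow · A = 255 · 602.6 = 153700 N = 153.7 kN.

154 kN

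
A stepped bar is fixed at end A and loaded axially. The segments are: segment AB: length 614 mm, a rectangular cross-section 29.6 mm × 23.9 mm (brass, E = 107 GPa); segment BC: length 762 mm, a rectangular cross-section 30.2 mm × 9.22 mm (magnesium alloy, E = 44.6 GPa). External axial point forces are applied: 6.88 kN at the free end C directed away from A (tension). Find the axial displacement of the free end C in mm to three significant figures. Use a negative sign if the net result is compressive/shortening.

0.478 mm

Internal axial forces (sectioning from the free end, tension +): N_BC = 6.88 kN, N_AB = 6.88 kN.
A_AB = 707.4 mm².
A_BC = 278.4 mm².
δ_AB = 6880·614/(707.4·107000) = 0.05581 mm
δ_BC = 6880·762/(278.4·44600) = 0.4222 mm
δ = Σδ_i = 0.478 mm.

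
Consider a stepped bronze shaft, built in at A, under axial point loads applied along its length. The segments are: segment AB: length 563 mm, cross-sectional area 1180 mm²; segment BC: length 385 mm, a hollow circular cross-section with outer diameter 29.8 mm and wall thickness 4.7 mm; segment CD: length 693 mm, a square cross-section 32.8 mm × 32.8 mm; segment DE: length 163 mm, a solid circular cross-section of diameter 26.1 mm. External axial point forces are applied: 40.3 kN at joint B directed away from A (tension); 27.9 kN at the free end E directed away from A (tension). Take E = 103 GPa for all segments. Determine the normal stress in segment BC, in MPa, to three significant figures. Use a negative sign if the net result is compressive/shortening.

75.3 MPa

Internal axial forces (sectioning from the free end, tension +): N_DE = 27.9 kN, N_CD = 27.9 kN, N_BC = 27.9 kN, N_AB = 68.2 kN.
A_BC = 370.6 mm².
σ_BC = N_BC/A_BC = 27900/370.6 = 75.28 MPa.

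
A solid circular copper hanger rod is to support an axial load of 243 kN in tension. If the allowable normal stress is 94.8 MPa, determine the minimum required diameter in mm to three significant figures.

Required area A ≥ P/σ_allow = 243000/94.8 = 2563 mm².
For a solid circular section, d ≥ √(4A/π) = 57.13 mm.

57.1 mm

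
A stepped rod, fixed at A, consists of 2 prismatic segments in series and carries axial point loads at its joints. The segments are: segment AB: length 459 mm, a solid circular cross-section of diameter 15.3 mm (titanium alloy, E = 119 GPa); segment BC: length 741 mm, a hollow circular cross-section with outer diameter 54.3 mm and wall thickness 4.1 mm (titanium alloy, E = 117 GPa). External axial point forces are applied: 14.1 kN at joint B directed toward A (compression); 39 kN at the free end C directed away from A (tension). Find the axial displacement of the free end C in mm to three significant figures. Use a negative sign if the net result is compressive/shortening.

0.904 mm

Internal axial forces (sectioning from the free end, tension +): N_BC = 39 kN, N_AB = 24.9 kN.
A_AB = 183.9 mm².
A_BC = 646.6 mm².
δ_AB = 24900·459/(183.9·119000) = 0.5224 mm
δ_BC = 39000·741/(646.6·117000) = 0.382 mm
δ = Σδ_i = 0.9044 mm.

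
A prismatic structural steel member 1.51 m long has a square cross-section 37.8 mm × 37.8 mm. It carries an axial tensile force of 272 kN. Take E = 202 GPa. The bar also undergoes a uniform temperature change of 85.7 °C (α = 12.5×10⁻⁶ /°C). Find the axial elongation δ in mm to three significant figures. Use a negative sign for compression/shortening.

A = 1429 mm².
δ_mech = NL/(AE) = 272000·1510/(1429·202000) = 1.423 mm.
δ_thermal = αLΔT = 12.5e-6·1510·85.7 = 1.618 mm.
δ = δ_mech + δ_thermal = 3.041 mm.

3.04 mm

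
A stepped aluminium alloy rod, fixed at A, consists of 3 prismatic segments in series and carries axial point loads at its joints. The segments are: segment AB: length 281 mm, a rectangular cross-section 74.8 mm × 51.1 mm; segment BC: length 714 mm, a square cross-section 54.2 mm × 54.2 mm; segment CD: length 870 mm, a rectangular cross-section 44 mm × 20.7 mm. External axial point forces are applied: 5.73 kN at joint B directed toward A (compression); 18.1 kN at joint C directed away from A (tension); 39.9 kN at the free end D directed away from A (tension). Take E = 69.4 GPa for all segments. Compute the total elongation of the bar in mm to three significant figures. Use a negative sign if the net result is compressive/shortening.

Internal axial forces (sectioning from the free end, tension +): N_CD = 39.9 kN, N_BC = 58 kN, N_AB = 52.27 kN.
A_AB = 3822 mm².
A_BC = 2938 mm².
A_CD = 910.8 mm².
δ_AB = 52270·281/(3822·69400) = 0.05537 mm
δ_BC = 58000·714/(2938·69400) = 0.2031 mm
δ_CD = 39900·870/(910.8·69400) = 0.5492 mm
δ = Σδ_i = 0.8077 mm.

0.808 mm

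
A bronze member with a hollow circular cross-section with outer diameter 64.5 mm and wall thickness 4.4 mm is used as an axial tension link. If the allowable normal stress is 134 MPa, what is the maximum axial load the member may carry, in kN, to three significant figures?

111 kN

A = 830.8 mm².
P_max = σ_allow · A = 134 · 830.8 = 111300 N = 111.3 kN.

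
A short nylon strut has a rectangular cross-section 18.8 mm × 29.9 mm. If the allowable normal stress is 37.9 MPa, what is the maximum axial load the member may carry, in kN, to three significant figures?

21.3 kN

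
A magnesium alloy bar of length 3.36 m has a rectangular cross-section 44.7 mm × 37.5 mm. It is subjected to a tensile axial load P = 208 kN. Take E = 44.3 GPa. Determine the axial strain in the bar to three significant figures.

A = 1676 mm².
σ = N/A = 124.1 MPa; ε = σ/E = 124.1/44300 = 2.801e-03.

0.00280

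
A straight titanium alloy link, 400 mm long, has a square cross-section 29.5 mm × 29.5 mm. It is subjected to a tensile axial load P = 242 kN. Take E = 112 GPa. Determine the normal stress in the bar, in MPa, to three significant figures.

A = 870.2 mm².
σ = N/A = 242000/870.2 = 278.1 MPa.

278 MPa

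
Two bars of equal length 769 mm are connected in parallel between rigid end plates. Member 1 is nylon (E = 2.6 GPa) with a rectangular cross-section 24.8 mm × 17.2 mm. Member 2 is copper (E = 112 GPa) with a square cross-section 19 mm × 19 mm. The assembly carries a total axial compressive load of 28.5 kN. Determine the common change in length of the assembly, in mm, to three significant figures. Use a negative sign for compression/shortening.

-0.528 mm

A_1 = 426.6 mm².
A_2 = 361 mm².
Equal strain + equilibrium ⇒ each member carries load in proportion to AE: A₁E₁ = 1109000 N, A₂E₂ = 40430000 N, ΣAE = 41540000 N.
δ = PL/ΣAE = -28500·769/41540000 = -0.5276 mm.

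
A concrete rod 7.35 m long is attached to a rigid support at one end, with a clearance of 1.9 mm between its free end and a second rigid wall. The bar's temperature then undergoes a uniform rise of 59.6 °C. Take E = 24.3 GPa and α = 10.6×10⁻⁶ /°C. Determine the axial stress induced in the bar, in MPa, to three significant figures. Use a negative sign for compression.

-9.07 MPa

Free thermal expansion αLΔT = 10.6e-6 · 7350 · 59.6 = 4.643 mm.
The walls engage after the gap closes; constrained expansion = 4.643 − 1.9 = 2.743 mm.
The walls impose strain ε = −(2.743)/7350 = -3.7326e-04; σ = Eε = 24300 · -3.7326e-04 = -9.07 MPa.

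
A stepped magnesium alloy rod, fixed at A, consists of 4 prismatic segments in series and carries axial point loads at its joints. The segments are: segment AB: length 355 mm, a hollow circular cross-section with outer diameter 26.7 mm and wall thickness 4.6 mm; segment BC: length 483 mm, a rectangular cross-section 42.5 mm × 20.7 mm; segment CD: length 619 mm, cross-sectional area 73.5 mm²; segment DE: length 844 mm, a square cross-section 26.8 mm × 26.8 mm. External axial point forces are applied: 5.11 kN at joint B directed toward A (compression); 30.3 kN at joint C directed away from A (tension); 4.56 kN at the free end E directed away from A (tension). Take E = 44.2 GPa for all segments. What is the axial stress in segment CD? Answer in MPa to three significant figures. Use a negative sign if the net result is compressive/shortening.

62.0 MPa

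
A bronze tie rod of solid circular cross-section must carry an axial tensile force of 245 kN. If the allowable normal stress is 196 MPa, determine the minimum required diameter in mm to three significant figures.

39.9 mm

Required area A ≥ P/σ_allow = 245000/196 = 1250 mm².
For a solid circular section, d ≥ √(4A/π) = 39.89 mm.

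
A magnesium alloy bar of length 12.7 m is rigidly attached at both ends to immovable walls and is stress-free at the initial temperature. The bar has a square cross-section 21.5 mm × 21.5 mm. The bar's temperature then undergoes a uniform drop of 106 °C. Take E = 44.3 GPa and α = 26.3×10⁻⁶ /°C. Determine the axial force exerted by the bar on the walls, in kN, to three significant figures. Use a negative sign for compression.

Free thermal expansion αLΔT = 26.3e-6 · 12700 · -106 = -35.41 mm.
The walls impose strain ε = −(-35.41)/12700 = 2.7878e-03; σ = Eε = 44300 · 2.7878e-03 = 123.5 MPa.
Wall reaction R = σ·A = 123.5·462.2 = 57090 N = 57.09 kN.

57.1 kN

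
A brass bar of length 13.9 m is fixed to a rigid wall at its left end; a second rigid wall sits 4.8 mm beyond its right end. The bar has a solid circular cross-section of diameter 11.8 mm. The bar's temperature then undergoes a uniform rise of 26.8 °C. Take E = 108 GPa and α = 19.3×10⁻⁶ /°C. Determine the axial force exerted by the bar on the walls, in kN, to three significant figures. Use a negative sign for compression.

Free thermal expansion αLΔT = 19.3e-6 · 13900 · 26.8 = 7.19 mm.
The walls engage after the gap closes; constrained expansion = 7.19 − 4.8 = 2.39 mm.
The walls impose strain ε = −(2.39)/13900 = -1.7192e-04; σ = Eε = 108000 · -1.7192e-04 = -18.57 MPa.
Wall reaction R = σ·A = -18.57·109.4 = -2030 N = -2.03 kN.

-2.03 kN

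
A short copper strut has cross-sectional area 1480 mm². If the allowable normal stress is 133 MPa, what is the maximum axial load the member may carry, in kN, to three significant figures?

P_max = σ_allow · A = 133 · 1480 = 196800 N = 196.8 kN.

197 kN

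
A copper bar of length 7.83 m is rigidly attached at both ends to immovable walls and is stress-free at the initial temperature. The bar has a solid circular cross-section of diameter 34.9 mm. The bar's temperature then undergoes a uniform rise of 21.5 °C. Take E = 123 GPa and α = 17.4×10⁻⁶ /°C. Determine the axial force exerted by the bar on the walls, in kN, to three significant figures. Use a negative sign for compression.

Free thermal expansion αLΔT = 17.4e-6 · 7830 · 21.5 = 2.929 mm.
The walls impose strain ε = −(2.929)/7830 = -3.7410e-04; σ = Eε = 123000 · -3.7410e-04 = -46.01 MPa.
Wall reaction R = σ·A = -46.01·956.6 = -44020 N = -44.02 kN.

-44.0 kN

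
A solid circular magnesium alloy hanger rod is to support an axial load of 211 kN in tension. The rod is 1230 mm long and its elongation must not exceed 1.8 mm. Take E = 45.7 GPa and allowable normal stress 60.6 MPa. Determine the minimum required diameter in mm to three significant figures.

66.6 mm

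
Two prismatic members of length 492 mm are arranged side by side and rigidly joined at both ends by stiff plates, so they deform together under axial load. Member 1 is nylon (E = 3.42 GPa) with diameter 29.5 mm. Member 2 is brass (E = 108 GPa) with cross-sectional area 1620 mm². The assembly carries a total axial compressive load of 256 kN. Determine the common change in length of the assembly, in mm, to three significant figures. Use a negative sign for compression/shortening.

-0.710 mm

A_1 = 683.5 mm².
Equal strain + equilibrium ⇒ each member carries load in proportion to AE: A₁E₁ = 2338000 N, A₂E₂ = 175000000 N, ΣAE = 177300000 N.
δ = PL/ΣAE = -256000·492/177300000 = -0.7104 mm.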